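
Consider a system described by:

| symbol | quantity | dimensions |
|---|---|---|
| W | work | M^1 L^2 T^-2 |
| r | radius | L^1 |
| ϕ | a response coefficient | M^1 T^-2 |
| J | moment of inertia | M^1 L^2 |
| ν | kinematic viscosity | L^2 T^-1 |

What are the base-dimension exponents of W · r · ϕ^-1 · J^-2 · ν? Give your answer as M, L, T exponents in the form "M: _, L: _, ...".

M: -2, L: 1, T: -1

Collect each base-dimension exponent across the product:
  M: (1) + (0) − (1) − 2·(1) + (0) = -2
  L: (2) + (1) − (0) − 2·(2) + (2) = 1
  T: (-2) + (0) − (-2) − 2·(0) + (-1) = -1
So the dimensions are [M⁻² L T⁻¹].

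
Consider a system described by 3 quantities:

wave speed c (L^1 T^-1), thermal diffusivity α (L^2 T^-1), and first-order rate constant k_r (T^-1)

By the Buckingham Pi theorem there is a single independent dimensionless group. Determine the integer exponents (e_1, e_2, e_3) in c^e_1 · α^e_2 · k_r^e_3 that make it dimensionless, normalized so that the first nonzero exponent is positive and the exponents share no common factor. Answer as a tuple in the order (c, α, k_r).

L: e_1·(1) + e_2·(2) + e_3·(0) = 0
T: e_1·(-1) + e_2·(-1) + e_3·(-1) = 0
Solving this homogeneous linear system for the smallest-integer solution (first nonzero entry positive) gives (2, -1, -1).

(2, -1, -1)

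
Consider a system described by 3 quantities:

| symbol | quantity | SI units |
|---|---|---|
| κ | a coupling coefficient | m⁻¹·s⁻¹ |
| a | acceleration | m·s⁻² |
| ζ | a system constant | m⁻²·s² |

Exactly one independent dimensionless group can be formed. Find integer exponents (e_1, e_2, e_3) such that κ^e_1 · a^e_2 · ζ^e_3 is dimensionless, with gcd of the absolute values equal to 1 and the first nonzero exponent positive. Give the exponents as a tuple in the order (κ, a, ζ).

L: e_1·(-1) + e_2·(1) + e_3·(-2) = 0
T: e_1·(-1) + e_2·(-2) + e_3·(2) = 0
Solving this homogeneous linear system for the smallest-integer solution (first nonzero entry positive) gives (2, -4, -3).

(2, -4, -3)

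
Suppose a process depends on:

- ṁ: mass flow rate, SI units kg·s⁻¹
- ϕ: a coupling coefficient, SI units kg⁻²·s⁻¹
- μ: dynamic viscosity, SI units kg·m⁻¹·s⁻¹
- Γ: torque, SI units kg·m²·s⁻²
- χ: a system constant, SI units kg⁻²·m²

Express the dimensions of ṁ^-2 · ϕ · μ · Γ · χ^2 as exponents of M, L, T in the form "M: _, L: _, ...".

M: -6, L: 5, T: -2

Collect each base-dimension exponent across the product:
  M: −2·(1) + (-2) + (1) + (1) + 2·(-2) = -6
  L: −2·(0) + (0) + (-1) + (2) + 2·(2) = 5
  T: −2·(-1) + (-1) + (-1) + (-2) + 2·(0) = -2
So the dimensions are [M⁻⁶ L⁵ T⁻²].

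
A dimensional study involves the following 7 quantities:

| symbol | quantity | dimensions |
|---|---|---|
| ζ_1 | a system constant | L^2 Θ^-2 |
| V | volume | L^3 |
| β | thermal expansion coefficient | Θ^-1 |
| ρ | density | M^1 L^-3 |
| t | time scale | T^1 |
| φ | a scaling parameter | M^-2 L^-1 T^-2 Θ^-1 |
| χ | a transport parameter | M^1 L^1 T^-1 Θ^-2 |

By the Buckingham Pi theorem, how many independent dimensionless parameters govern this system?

There are 7 variables and 4 base dimensions (M, L, T, Θ).
The dimension matrix has rank 4.
Independent dimensionless groups: 7 − 4 = 3.

3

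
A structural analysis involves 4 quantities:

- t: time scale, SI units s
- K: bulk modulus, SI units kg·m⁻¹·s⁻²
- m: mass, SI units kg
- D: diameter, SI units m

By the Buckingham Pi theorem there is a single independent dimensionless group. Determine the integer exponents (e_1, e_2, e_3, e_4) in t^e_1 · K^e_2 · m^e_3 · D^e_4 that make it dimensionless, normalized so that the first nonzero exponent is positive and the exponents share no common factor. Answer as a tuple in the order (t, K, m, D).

(2, 1, -1, 1)

M: e_1·(0) + e_2·(1) + e_3·(1) + e_4·(0) = 0
L: e_1·(0) + e_2·(-1) + e_3·(0) + e_4·(1) = 0
T: e_1·(1) + e_2·(-2) + e_3·(0) + e_4·(0) = 0
Solving this homogeneous linear system for the smallest-integer solution (first nonzero entry positive) gives (2, 1, -1, 1).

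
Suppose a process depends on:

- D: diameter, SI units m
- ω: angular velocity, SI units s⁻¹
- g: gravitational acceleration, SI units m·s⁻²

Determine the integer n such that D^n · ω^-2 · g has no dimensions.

-1

Balance the L exponent: (1)·n from D, plus −2·(0) + (1) = 1 from the rest, must sum to zero.
n + 1 = 0, so n = -1.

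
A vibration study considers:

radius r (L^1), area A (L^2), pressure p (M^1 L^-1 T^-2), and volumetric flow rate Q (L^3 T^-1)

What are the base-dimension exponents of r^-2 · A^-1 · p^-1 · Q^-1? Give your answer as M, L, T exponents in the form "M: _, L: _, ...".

M: -1, L: -6, T: 3

Collect each base-dimension exponent across the product:
  M: −2·(0) − (0) − (1) − (0) = -1
  L: −2·(1) − (2) − (-1) − (3) = -6
  T: −2·(0) − (0) − (-2) − (-1) = 3
So the dimensions are [M⁻¹ L⁻⁶ T³].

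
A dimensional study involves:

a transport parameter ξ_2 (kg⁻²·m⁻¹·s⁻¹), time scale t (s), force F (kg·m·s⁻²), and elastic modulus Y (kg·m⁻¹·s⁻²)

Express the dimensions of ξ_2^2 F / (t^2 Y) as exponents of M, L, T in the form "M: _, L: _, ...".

Collect each base-dimension exponent across the product:
  M: 2·(-2) − 2·(0) + (1) − (1) = -4
  L: 2·(-1) − 2·(0) + (1) − (-1) = 0
  T: 2·(-1) − 2·(1) + (-2) − (-2) = -4
So the dimensions are [M⁻⁴ T⁻⁴].

M: -4, L: 0, T: -4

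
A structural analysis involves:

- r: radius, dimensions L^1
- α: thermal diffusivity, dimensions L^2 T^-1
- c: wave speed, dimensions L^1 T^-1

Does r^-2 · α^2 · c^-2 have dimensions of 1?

yes

Sum the exponent of each base dimension across the product:
  L: −2·[r]_L + 2·[α]_L − 2·[c]_L = −2·(1) + 2·(2) − 2·(1) = 0
  T: −2·[r]_T + 2·[α]_T − 2·[c]_T = −2·(0) + 2·(-1) − 2·(-1) = 0
All base exponents vanish — dimensionless.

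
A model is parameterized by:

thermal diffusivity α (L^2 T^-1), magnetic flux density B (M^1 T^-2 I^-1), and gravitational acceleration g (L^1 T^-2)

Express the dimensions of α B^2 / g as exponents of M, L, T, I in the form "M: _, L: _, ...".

Collect each base-dimension exponent across the product:
  M: (0) + 2·(1) − (0) = 2
  L: (2) + 2·(0) − (1) = 1
  T: (-1) + 2·(-2) − (-2) = -3
  I: (0) + 2·(-1) − (0) = -2
So the dimensions are [M² L T⁻³ I⁻²].

M: 2, L: 1, T: -3, I: -2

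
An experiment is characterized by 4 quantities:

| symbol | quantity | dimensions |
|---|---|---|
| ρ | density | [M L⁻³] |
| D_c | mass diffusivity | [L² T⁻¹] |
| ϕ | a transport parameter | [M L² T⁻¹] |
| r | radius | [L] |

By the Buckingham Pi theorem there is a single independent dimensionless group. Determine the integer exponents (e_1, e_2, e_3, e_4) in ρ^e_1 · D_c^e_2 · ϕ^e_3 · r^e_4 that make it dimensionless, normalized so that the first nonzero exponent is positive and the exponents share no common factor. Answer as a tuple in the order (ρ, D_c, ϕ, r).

M: e_1·(1) + e_2·(0) + e_3·(1) + e_4·(0) = 0
L: e_1·(-3) + e_2·(2) + e_3·(2) + e_4·(1) = 0
T: e_1·(0) + e_2·(-1) + e_3·(-1) + e_4·(0) = 0
Solving this homogeneous linear system for the smallest-integer solution (first nonzero entry positive) gives (1, 1, -1, 3).

(1, 1, -1, 3)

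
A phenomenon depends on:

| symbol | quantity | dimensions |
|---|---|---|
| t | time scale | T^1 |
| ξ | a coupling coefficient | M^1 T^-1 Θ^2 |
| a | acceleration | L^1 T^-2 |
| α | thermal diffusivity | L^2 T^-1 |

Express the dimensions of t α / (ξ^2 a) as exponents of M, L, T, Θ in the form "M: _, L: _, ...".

M: -2, L: 1, T: 4, Θ: -4

Collect each base-dimension exponent across the product:
  M: (0) − 2·(1) − (0) + (0) = -2
  L: (0) − 2·(0) − (1) + (2) = 1
  T: (1) − 2·(-1) − (-2) + (-1) = 4
  Θ: (0) − 2·(2) − (0) + (0) = -4
So the dimensions are [M⁻² L T⁴ Θ⁻⁴].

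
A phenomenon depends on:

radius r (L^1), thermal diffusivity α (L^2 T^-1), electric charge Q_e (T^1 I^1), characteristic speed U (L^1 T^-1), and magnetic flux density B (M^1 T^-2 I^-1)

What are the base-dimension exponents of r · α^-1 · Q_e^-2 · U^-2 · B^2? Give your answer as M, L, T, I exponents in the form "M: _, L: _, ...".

Collect each base-dimension exponent across the product:
  M: (0) − (0) − 2·(0) − 2·(0) + 2·(1) = 2
  L: (1) − (2) − 2·(0) − 2·(1) + 2·(0) = -3
  T: (0) − (-1) − 2·(1) − 2·(-1) + 2·(-2) = -3
  I: (0) − (0) − 2·(1) − 2·(0) + 2·(-1) = -4
So the dimensions are [M² L⁻³ T⁻³ I⁻⁴].

M: 2, L: -3, T: -3, I: -4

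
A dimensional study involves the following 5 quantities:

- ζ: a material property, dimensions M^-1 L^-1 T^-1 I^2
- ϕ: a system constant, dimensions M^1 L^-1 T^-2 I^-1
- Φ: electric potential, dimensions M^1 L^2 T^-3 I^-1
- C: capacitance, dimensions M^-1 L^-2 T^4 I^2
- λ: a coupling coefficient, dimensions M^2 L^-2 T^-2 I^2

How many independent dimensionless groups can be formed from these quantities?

There are 5 variables and 4 base dimensions (M, L, T, I).
The dimension matrix has rank 4.
Independent dimensionless groups: 5 − 4 = 1.

1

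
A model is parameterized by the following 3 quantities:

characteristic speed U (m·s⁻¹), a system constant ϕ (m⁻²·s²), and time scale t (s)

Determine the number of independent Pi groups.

1

There are 3 variables and 2 base dimensions (L, T).
The dimension matrix has rank 2.
Independent dimensionless groups: 3 − 2 = 1.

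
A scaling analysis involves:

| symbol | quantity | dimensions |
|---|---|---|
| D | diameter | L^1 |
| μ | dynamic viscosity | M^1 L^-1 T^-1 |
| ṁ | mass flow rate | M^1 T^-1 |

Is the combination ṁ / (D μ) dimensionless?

Sum the exponent of each base dimension across the product:
  M: −[D]_M − [μ]_M + [ṁ]_M = −(0) − (1) + (1) = 0
  L: −[D]_L − [μ]_L + [ṁ]_L = −(1) − (-1) + (0) = 0
  T: −[D]_T − [μ]_T + [ṁ]_T = −(0) − (-1) + (-1) = 0
All base exponents vanish — dimensionless.

yes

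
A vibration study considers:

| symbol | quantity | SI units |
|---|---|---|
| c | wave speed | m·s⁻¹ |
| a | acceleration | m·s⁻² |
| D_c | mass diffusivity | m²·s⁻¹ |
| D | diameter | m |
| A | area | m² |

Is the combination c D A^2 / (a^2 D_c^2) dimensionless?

Sum the exponent of each base dimension across the product:
  L: [c]_L − 2·[a]_L − 2·[D_c]_L + [D]_L + 2·[A]_L = (1) − 2·(1) − 2·(2) + (1) + 2·(2) = 0
  T: [c]_T − 2·[a]_T − 2·[D_c]_T + [D]_T + 2·[A]_T = (-1) − 2·(-2) − 2·(-1) + (0) + 2·(0) = 5
Net dimensions [T⁵] ≠ [1] — not dimensionless.

no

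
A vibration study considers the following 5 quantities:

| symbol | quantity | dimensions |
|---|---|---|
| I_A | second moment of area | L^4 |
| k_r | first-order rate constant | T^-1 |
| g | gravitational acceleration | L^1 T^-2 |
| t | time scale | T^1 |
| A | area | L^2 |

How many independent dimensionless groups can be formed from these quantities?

3

There are 5 variables and 2 base dimensions (L, T).
The dimension matrix has rank 2.
Independent dimensionless groups: 5 − 2 = 3.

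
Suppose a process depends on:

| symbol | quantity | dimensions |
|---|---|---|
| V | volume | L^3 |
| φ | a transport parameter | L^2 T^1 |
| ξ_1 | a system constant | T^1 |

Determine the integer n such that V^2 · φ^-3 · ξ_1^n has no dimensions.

Balance the T exponent: (1)·n from ξ_1, plus 2·(0) − 3·(1) = -3 from the rest, must sum to zero.
n − 3 = 0, so n = 3.

3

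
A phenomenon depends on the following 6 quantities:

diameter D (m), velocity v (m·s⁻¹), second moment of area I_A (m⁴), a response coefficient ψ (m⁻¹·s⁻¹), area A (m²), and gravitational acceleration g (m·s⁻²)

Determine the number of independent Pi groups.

4

There are 6 variables and 2 base dimensions (L, T).
The dimension matrix has rank 2.
Independent dimensionless groups: 6 − 2 = 4.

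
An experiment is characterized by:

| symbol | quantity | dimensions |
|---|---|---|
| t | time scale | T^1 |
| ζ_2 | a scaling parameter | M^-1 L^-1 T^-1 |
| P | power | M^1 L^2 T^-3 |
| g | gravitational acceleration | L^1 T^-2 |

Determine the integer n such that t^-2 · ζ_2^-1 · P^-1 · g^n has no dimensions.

1

Balance the L exponent: (1)·n from g, plus −2·(0) − (-1) − (2) = -1 from the rest, must sum to zero.
n − 1 = 0, so n = 1.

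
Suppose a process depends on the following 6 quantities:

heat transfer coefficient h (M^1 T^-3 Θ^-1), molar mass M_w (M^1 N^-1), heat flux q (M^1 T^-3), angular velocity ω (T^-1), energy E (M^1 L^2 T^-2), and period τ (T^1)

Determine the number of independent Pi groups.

There are 6 variables and 5 base dimensions (M, L, T, Θ, N).
The dimension matrix has rank 5.
Independent dimensionless groups: 6 − 5 = 1.

1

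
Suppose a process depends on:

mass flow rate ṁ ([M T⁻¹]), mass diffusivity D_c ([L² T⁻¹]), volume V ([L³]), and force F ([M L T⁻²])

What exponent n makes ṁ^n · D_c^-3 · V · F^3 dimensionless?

-3

Balance the M exponent: (1)·n from ṁ, plus −3·(0) + (0) + 3·(1) = 3 from the rest, must sum to zero.
n + 3 = 0, so n = -3.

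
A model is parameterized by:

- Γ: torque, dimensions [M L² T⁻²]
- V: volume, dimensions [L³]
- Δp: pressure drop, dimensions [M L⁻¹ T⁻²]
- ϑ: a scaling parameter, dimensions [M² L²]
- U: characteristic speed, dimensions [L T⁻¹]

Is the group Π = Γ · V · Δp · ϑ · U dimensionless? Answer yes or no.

no

Sum the exponent of each base dimension across the product:
  M: [Γ]_M + [V]_M + [Δp]_M + [ϑ]_M + [U]_M = (1) + (0) + (1) + (2) + (0) = 4
  L: [Γ]_L + [V]_L + [Δp]_L + [ϑ]_L + [U]_L = (2) + (3) + (-1) + (2) + (1) = 7
  T: [Γ]_T + [V]_T + [Δp]_T + [ϑ]_T + [U]_T = (-2) + (0) + (-2) + (0) + (-1) = -5
Net dimensions [M⁴ L⁷ T⁻⁵] ≠ [1] — not dimensionless.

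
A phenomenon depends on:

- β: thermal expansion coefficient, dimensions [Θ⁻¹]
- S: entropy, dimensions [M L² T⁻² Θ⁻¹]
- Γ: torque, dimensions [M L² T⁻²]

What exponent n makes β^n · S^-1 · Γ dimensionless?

Balance the Θ exponent: (-1)·n from β, plus −(-1) + (0) = 1 from the rest, must sum to zero.
−n + 1 = 0, so n = 1.

1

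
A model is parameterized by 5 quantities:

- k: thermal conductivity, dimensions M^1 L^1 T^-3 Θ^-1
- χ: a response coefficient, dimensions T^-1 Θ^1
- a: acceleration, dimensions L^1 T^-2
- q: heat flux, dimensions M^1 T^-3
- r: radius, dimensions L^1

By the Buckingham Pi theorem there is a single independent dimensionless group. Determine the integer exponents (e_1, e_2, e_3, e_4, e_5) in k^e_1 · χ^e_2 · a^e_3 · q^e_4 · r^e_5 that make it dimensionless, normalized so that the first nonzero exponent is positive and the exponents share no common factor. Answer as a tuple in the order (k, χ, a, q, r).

M: e_1·(1) + e_2·(0) + e_3·(0) + e_4·(1) + e_5·(0) = 0
L: e_1·(1) + e_2·(0) + e_3·(1) + e_4·(0) + e_5·(1) = 0
T: e_1·(-3) + e_2·(-1) + e_3·(-2) + e_4·(-3) + e_5·(0) = 0
Θ: e_1·(-1) + e_2·(1) + e_3·(0) + e_4·(0) + e_5·(0) = 0
Solving this homogeneous linear system for the smallest-integer solution (first nonzero entry positive) gives (2, 2, -1, -2, -1).

(2, 2, -1, -2, -1)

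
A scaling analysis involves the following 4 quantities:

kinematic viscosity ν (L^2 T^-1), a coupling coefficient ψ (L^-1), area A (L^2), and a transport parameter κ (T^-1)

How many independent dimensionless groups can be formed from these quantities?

2

There are 4 variables and 2 base dimensions (L, T).
The dimension matrix has rank 2.
Independent dimensionless groups: 4 − 2 = 2.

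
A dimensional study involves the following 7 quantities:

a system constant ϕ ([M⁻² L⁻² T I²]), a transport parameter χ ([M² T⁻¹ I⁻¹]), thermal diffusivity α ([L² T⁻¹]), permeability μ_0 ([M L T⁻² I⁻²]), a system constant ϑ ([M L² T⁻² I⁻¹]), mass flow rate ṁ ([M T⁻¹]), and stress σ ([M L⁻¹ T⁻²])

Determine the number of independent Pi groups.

3

There are 7 variables and 4 base dimensions (M, L, T, I).
The dimension matrix has rank 4.
Independent dimensionless groups: 7 − 4 = 3.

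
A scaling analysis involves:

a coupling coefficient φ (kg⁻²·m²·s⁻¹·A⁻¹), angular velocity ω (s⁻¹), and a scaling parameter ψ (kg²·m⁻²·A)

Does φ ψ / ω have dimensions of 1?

yes

Sum the exponent of each base dimension across the product:
  M: [φ]_M − [ω]_M + [ψ]_M = (-2) − (0) + (2) = 0
  L: [φ]_L − [ω]_L + [ψ]_L = (2) − (0) + (-2) = 0
  T: [φ]_T − [ω]_T + [ψ]_T = (-1) − (-1) + (0) = 0
  I: [φ]_I − [ω]_I + [ψ]_I = (-1) − (0) + (1) = 0
All base exponents vanish — dimensionless.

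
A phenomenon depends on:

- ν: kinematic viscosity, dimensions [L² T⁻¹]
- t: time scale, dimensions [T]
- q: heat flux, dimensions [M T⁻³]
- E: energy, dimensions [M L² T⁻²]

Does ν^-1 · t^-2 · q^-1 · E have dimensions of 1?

yes

Sum the exponent of each base dimension across the product:
  M: −[ν]_M − 2·[t]_M − [q]_M + [E]_M = −(0) − 2·(0) − (1) + (1) = 0
  L: −[ν]_L − 2·[t]_L − [q]_L + [E]_L = −(2) − 2·(0) − (0) + (2) = 0
  T: −[ν]_T − 2·[t]_T − [q]_T + [E]_T = −(-1) − 2·(1) − (-3) + (-2) = 0
All base exponents vanish — dimensionless.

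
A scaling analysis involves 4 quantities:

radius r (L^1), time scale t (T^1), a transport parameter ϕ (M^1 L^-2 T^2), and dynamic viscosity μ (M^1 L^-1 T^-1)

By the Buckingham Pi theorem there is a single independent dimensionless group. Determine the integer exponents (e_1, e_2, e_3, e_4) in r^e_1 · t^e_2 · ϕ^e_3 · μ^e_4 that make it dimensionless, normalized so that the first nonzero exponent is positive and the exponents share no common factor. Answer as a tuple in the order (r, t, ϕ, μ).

(1, -3, 1, -1)

M: e_1·(0) + e_2·(0) + e_3·(1) + e_4·(1) = 0
L: e_1·(1) + e_2·(0) + e_3·(-2) + e_4·(-1) = 0
T: e_1·(0) + e_2·(1) + e_3·(2) + e_4·(-1) = 0
Solving this homogeneous linear system for the smallest-integer solution (first nonzero entry positive) gives (1, -3, 1, -1).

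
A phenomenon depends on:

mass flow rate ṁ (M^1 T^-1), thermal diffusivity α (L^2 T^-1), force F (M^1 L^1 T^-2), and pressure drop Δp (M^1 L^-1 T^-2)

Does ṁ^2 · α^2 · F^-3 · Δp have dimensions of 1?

Sum the exponent of each base dimension across the product:
  M: 2·[ṁ]_M + 2·[α]_M − 3·[F]_M + [Δp]_M = 2·(1) + 2·(0) − 3·(1) + (1) = 0
  L: 2·[ṁ]_L + 2·[α]_L − 3·[F]_L + [Δp]_L = 2·(0) + 2·(2) − 3·(1) + (-1) = 0
  T: 2·[ṁ]_T + 2·[α]_T − 3·[F]_T + [Δp]_T = 2·(-1) + 2·(-1) − 3·(-2) + (-2) = 0
All base exponents vanish — dimensionless.

yes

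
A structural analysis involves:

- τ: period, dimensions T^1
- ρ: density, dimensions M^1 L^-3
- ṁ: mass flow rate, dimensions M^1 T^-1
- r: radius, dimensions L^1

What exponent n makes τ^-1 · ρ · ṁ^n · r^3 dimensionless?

Balance the M exponent: (1)·n from ṁ, plus −(0) + (1) + 3·(0) = 1 from the rest, must sum to zero.
n + 1 = 0, so n = -1.

-1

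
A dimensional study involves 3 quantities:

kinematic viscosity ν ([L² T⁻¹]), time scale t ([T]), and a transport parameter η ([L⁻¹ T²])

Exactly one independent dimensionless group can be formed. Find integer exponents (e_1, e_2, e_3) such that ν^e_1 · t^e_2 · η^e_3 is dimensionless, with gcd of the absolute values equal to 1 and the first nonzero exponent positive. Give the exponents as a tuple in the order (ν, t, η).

(1, -3, 2)

L: e_1·(2) + e_2·(0) + e_3·(-1) = 0
T: e_1·(-1) + e_2·(1) + e_3·(2) = 0
Solving this homogeneous linear system for the smallest-integer solution (first nonzero entry positive) gives (1, -3, 2).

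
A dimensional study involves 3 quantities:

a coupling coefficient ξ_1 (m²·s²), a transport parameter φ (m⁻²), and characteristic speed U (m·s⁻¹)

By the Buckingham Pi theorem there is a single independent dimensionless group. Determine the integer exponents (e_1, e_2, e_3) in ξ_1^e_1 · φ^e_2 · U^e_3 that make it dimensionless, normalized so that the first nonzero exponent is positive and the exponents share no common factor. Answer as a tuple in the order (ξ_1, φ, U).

(1, 2, 2)

L: e_1·(2) + e_2·(-2) + e_3·(1) = 0
T: e_1·(2) + e_2·(0) + e_3·(-1) = 0
Solving this homogeneous linear system for the smallest-integer solution (first nonzero entry positive) gives (1, 2, 2).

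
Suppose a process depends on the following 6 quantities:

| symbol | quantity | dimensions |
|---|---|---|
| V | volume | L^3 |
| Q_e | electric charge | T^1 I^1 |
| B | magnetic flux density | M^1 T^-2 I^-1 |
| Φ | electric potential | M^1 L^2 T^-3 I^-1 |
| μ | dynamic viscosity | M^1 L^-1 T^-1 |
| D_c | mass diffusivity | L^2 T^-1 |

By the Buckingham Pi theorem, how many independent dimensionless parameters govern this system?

2

There are 6 variables and 4 base dimensions (M, L, T, I).
The dimension matrix has rank 4.
Independent dimensionless groups: 6 − 4 = 2.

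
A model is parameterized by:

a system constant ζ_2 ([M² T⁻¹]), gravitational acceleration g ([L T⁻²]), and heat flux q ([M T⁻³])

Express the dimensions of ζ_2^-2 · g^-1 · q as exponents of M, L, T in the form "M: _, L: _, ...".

Collect each base-dimension exponent across the product:
  M: −2·(2) − (0) + (1) = -3
  L: −2·(0) − (1) + (0) = -1
  T: −2·(-1) − (-2) + (-3) = 1
So the dimensions are [M⁻³ L⁻¹ T].

M: -3, L: -1, T: 1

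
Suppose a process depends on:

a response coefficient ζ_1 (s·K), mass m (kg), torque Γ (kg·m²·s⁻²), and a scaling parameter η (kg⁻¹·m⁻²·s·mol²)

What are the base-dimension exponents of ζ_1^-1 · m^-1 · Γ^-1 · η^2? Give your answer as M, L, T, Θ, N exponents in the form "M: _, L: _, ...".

Collect each base-dimension exponent across the product:
  M: −(0) − (1) − (1) + 2·(-1) = -4
  L: −(0) − (0) − (2) + 2·(-2) = -6
  T: −(1) − (0) − (-2) + 2·(1) = 3
  Θ: −(1) − (0) − (0) + 2·(0) = -1
  N: −(0) − (0) − (0) + 2·(2) = 4
So the dimensions are [M⁻⁴ L⁻⁶ T³ Θ⁻¹ N⁴].

M: -4, L: -6, T: 3, Θ: -1, N: 4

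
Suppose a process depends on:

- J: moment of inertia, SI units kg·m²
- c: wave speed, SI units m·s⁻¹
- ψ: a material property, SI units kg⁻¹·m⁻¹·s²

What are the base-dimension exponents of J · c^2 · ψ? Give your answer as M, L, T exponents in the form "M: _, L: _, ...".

M: 0, L: 3, T: 0

Collect each base-dimension exponent across the product:
  M: (1) + 2·(0) + (-1) = 0
  L: (2) + 2·(1) + (-1) = 3
  T: (0) + 2·(-1) + (2) = 0
So the dimensions are [L³].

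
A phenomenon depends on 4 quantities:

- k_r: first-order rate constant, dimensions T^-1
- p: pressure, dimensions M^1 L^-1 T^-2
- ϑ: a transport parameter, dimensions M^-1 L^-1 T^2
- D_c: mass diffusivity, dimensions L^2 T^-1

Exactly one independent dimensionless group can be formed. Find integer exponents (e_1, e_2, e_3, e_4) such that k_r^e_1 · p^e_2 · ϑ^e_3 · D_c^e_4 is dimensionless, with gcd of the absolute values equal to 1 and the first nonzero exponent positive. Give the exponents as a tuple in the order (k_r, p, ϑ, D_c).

M: e_1·(0) + e_2·(1) + e_3·(-1) + e_4·(0) = 0
L: e_1·(0) + e_2·(-1) + e_3·(-1) + e_4·(2) = 0
T: e_1·(-1) + e_2·(-2) + e_3·(2) + e_4·(-1) = 0
Solving this homogeneous linear system for the smallest-integer solution (first nonzero entry positive) gives (1, -1, -1, -1).

(1, -1, -1, -1)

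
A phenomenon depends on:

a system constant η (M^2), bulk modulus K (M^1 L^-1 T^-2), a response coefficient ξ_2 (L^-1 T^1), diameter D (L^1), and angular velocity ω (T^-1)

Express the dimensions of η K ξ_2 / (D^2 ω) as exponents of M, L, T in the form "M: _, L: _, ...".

Collect each base-dimension exponent across the product:
  M: (2) + (1) + (0) − 2·(0) − (0) = 3
  L: (0) + (-1) + (-1) − 2·(1) − (0) = -4
  T: (0) + (-2) + (1) − 2·(0) − (-1) = 0
So the dimensions are [M³ L⁻⁴].

M: 3, L: -4, T: 0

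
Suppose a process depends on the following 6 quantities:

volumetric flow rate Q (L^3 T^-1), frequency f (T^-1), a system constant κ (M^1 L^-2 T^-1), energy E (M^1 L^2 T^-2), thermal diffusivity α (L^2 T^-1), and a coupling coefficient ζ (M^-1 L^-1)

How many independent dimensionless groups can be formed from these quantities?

3

There are 6 variables and 3 base dimensions (M, L, T).
The dimension matrix has rank 3.
Independent dimensionless groups: 6 − 3 = 3.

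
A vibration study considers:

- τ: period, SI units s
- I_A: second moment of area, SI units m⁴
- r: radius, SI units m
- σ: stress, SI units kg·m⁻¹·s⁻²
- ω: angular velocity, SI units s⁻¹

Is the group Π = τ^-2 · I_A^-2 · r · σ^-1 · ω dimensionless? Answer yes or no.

no

Sum the exponent of each base dimension across the product:
  M: −2·[τ]_M − 2·[I_A]_M + [r]_M − [σ]_M + [ω]_M = −2·(0) − 2·(0) + (0) − (1) + (0) = -1
  L: −2·[τ]_L − 2·[I_A]_L + [r]_L − [σ]_L + [ω]_L = −2·(0) − 2·(4) + (1) − (-1) + (0) = -6
  T: −2·[τ]_T − 2·[I_A]_T + [r]_T − [σ]_T + [ω]_T = −2·(1) − 2·(0) + (0) − (-2) + (-1) = -1
Net dimensions [M⁻¹ L⁻⁶ T⁻¹] ≠ [1] — not dimensionless.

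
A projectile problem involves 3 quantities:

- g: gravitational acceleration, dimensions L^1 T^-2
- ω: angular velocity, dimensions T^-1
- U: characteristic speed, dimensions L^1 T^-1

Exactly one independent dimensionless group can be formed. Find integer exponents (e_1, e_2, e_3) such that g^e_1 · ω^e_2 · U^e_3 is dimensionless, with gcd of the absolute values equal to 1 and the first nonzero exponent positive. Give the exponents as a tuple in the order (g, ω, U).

(1, -1, -1)

L: e_1·(1) + e_2·(0) + e_3·(1) = 0
T: e_1·(-2) + e_2·(-1) + e_3·(-1) = 0
Solving this homogeneous linear system for the smallest-integer solution (first nonzero entry positive) gives (1, -1, -1).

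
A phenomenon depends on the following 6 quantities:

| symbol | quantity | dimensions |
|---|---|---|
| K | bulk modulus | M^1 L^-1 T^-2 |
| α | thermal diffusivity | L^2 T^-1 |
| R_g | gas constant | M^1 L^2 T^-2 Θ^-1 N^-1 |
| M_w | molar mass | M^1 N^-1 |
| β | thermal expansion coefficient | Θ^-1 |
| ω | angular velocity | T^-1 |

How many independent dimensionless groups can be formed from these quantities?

1

There are 6 variables and 5 base dimensions (M, L, T, Θ, N).
The dimension matrix has rank 5.
Independent dimensionless groups: 6 − 5 = 1.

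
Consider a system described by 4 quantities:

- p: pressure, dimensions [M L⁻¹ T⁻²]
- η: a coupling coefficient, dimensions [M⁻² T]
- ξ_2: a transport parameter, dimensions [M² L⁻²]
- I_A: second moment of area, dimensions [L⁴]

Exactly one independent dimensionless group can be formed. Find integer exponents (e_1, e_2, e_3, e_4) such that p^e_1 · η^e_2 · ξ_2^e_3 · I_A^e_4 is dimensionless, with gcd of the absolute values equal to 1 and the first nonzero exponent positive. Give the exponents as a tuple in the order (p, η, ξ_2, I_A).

(2, 4, 3, 2)

M: e_1·(1) + e_2·(-2) + e_3·(2) + e_4·(0) = 0
L: e_1·(-1) + e_2·(0) + e_3·(-2) + e_4·(4) = 0
T: e_1·(-2) + e_2·(1) + e_3·(0) + e_4·(0) = 0
Solving this homogeneous linear system for the smallest-integer solution (first nonzero entry positive) gives (2, 4, 3, 2).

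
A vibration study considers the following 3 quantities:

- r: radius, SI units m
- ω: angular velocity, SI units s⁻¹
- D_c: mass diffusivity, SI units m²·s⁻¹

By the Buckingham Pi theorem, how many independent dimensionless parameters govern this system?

1

There are 3 variables and 2 base dimensions (L, T).
The dimension matrix has rank 2.
Independent dimensionless groups: 3 − 2 = 1.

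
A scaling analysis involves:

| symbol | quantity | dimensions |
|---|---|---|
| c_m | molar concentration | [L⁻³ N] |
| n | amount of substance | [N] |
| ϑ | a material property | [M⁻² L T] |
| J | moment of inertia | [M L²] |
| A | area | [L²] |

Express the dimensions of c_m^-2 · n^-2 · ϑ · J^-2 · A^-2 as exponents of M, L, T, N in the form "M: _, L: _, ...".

Collect each base-dimension exponent across the product:
  M: −2·(0) − 2·(0) + (-2) − 2·(1) − 2·(0) = -4
  L: −2·(-3) − 2·(0) + (1) − 2·(2) − 2·(2) = -1
  T: −2·(0) − 2·(0) + (1) − 2·(0) − 2·(0) = 1
  N: −2·(1) − 2·(1) + (0) − 2·(0) − 2·(0) = -4
So the dimensions are [M⁻⁴ L⁻¹ T N⁻⁴].

M: -4, L: -1, T: 1, N: -4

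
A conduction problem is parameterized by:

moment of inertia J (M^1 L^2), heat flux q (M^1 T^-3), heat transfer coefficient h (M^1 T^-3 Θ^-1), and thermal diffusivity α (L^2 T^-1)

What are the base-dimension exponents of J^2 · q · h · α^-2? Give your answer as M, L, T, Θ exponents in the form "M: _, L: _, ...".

M: 4, L: 0, T: -4, Θ: -1

Collect each base-dimension exponent across the product:
  M: 2·(1) + (1) + (1) − 2·(0) = 4
  L: 2·(2) + (0) + (0) − 2·(2) = 0
  T: 2·(0) + (-3) + (-3) − 2·(-1) = -4
  Θ: 2·(0) + (0) + (-1) − 2·(0) = -1
So the dimensions are [M⁴ T⁻⁴ Θ⁻¹].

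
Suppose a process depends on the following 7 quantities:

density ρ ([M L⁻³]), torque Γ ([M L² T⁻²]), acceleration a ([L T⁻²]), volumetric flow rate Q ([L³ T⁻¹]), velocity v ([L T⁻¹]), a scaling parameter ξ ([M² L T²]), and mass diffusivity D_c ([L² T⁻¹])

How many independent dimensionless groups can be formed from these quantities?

4

There are 7 variables and 3 base dimensions (M, L, T).
The dimension matrix has rank 3.
Independent dimensionless groups: 7 − 3 = 4.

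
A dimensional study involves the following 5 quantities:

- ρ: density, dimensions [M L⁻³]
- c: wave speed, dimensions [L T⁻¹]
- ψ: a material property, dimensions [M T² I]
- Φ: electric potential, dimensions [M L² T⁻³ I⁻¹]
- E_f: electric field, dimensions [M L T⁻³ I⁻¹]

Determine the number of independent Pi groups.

1

There are 5 variables and 4 base dimensions (M, L, T, I).
The dimension matrix has rank 4.
Independent dimensionless groups: 5 − 4 = 1.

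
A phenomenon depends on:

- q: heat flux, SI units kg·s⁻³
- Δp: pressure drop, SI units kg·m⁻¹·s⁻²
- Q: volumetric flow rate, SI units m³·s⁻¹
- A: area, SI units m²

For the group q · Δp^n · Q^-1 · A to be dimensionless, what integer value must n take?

-1

Balance the M exponent: (1)·n from Δp, plus (1) − (0) + (0) = 1 from the rest, must sum to zero.
n + 1 = 0, so n = -1.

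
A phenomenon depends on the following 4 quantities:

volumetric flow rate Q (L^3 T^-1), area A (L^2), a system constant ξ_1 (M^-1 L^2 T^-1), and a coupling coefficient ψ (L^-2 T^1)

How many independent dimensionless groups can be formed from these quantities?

There are 4 variables and 3 base dimensions (M, L, T).
The dimension matrix has rank 3.
Independent dimensionless groups: 4 − 3 = 1.

1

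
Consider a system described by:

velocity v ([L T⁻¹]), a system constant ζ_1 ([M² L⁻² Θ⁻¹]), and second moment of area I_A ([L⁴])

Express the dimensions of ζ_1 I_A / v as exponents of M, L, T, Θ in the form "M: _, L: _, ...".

Collect each base-dimension exponent across the product:
  M: −(0) + (2) + (0) = 2
  L: −(1) + (-2) + (4) = 1
  T: −(-1) + (0) + (0) = 1
  Θ: −(0) + (-1) + (0) = -1
So the dimensions are [M² L T Θ⁻¹].

M: 2, L: 1, T: 1, Θ: -1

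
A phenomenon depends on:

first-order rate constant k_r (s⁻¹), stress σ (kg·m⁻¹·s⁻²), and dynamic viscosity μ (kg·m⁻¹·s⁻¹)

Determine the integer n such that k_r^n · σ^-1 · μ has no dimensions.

1

Balance the T exponent: (-1)·n from k_r, plus −(-2) + (-1) = 1 from the rest, must sum to zero.
−n + 1 = 0, so n = 1.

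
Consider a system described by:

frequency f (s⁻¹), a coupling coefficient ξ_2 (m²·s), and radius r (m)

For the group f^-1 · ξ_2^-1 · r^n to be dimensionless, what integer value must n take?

Balance the L exponent: (1)·n from r, plus −(0) − (2) = -2 from the rest, must sum to zero.
n − 2 = 0, so n = 2.

2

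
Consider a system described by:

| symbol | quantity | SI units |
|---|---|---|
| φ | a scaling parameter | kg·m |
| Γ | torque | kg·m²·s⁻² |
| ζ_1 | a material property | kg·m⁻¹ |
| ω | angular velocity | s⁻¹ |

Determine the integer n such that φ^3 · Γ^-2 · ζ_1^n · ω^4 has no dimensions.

-1

Balance the M exponent: (1)·n from ζ_1, plus 3·(1) − 2·(1) + 4·(0) = 1 from the rest, must sum to zero.
n + 1 = 0, so n = -1.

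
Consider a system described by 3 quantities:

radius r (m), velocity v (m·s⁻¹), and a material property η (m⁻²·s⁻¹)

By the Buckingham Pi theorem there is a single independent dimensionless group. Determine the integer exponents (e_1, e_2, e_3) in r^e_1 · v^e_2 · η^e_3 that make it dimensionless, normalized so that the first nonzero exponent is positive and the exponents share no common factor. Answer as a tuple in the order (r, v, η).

L: e_1·(1) + e_2·(1) + e_3·(-2) = 0
T: e_1·(0) + e_2·(-1) + e_3·(-1) = 0
Solving this homogeneous linear system for the smallest-integer solution (first nonzero entry positive) gives (3, -1, 1).

(3, -1, 1)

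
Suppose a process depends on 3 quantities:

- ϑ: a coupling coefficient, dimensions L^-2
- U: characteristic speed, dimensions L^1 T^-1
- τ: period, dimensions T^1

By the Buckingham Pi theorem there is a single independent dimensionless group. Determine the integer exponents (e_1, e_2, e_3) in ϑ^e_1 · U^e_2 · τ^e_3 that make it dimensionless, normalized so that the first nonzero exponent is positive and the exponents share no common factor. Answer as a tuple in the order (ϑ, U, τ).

(1, 2, 2)

L: e_1·(-2) + e_2·(1) + e_3·(0) = 0
T: e_1·(0) + e_2·(-1) + e_3·(1) = 0
Solving this homogeneous linear system for the smallest-integer solution (first nonzero entry positive) gives (1, 2, 2).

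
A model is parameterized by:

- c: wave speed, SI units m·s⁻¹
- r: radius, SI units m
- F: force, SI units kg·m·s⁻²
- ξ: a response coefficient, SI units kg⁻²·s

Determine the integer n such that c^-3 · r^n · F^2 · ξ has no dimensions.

Balance the L exponent: (1)·n from r, plus −3·(1) + 2·(1) + (0) = -1 from the rest, must sum to zero.
n − 1 = 0, so n = 1.

1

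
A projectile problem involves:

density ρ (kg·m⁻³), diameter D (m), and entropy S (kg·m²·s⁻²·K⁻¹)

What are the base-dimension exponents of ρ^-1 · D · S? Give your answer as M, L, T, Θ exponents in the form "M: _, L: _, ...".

Collect each base-dimension exponent across the product:
  M: −(1) + (0) + (1) = 0
  L: −(-3) + (1) + (2) = 6
  T: −(0) + (0) + (-2) = -2
  Θ: −(0) + (0) + (-1) = -1
So the dimensions are [L⁶ T⁻² Θ⁻¹].

M: 0, L: 6, T: -2, Θ: -1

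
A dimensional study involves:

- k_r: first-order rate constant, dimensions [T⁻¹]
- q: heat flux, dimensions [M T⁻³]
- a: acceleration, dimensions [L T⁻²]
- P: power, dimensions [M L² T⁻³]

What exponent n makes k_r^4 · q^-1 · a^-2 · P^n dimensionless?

1

Balance the M exponent: (1)·n from P, plus 4·(0) − (1) − 2·(0) = -1 from the rest, must sum to zero.
n − 1 = 0, so n = 1.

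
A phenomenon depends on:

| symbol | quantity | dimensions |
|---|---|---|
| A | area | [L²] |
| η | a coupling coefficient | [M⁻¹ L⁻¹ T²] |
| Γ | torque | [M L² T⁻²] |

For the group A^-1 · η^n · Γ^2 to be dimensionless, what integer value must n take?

Balance the M exponent: (-1)·n from η, plus −(0) + 2·(1) = 2 from the rest, must sum to zero.
−n + 2 = 0, so n = 2.

2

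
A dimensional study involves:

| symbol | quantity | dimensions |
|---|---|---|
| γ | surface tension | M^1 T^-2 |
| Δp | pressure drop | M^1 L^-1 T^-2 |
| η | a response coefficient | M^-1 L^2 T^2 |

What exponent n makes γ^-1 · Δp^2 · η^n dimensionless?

1

Balance the M exponent: (-1)·n from η, plus −(1) + 2·(1) = 1 from the rest, must sum to zero.
−n + 1 = 0, so n = 1.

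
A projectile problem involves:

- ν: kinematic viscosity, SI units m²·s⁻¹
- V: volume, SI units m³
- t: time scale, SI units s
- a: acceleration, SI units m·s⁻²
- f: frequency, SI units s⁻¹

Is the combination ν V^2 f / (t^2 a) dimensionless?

no

Sum the exponent of each base dimension across the product:
  L: [ν]_L + 2·[V]_L − 2·[t]_L − [a]_L + [f]_L = (2) + 2·(3) − 2·(0) − (1) + (0) = 7
  T: [ν]_T + 2·[V]_T − 2·[t]_T − [a]_T + [f]_T = (-1) + 2·(0) − 2·(1) − (-2) + (-1) = -2
Net dimensions [L⁷ T⁻²] ≠ [1] — not dimensionless.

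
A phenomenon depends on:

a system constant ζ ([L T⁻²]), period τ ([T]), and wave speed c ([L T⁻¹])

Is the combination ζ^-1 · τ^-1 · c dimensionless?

yes

Sum the exponent of each base dimension across the product:
  L: −[ζ]_L − [τ]_L + [c]_L = −(1) − (0) + (1) = 0
  T: −[ζ]_T − [τ]_T + [c]_T = −(-2) − (1) + (-1) = 0
All base exponents vanish — dimensionless.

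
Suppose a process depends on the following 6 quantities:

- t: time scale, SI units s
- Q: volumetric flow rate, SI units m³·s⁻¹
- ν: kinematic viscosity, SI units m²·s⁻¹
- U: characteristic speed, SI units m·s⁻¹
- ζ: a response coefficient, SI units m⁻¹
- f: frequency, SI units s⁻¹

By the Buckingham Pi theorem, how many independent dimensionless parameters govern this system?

There are 6 variables and 2 base dimensions (L, T).
The dimension matrix has rank 2.
Independent dimensionless groups: 6 − 2 = 4.

4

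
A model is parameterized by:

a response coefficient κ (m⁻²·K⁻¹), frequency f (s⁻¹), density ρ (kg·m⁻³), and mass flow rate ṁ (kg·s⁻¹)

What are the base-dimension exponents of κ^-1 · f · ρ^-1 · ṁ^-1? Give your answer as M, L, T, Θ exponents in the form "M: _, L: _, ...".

M: -2, L: 5, T: 0, Θ: 1

Collect each base-dimension exponent across the product:
  M: −(0) + (0) − (1) − (1) = -2
  L: −(-2) + (0) − (-3) − (0) = 5
  T: −(0) + (-1) − (0) − (-1) = 0
  Θ: −(-1) + (0) − (0) − (0) = 1
So the dimensions are [M⁻² L⁵ Θ].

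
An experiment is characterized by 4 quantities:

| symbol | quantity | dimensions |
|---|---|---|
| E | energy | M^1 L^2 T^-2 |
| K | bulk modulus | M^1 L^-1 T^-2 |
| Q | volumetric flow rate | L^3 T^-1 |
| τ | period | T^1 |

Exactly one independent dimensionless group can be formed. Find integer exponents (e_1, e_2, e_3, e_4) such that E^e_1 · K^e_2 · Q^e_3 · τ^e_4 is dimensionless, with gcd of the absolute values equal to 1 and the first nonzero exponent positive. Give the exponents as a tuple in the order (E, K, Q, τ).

M: e_1·(1) + e_2·(1) + e_3·(0) + e_4·(0) = 0
L: e_1·(2) + e_2·(-1) + e_3·(3) + e_4·(0) = 0
T: e_1·(-2) + e_2·(-2) + e_3·(-1) + e_4·(1) = 0
Solving this homogeneous linear system for the smallest-integer solution (first nonzero entry positive) gives (1, -1, -1, -1).

(1, -1, -1, -1)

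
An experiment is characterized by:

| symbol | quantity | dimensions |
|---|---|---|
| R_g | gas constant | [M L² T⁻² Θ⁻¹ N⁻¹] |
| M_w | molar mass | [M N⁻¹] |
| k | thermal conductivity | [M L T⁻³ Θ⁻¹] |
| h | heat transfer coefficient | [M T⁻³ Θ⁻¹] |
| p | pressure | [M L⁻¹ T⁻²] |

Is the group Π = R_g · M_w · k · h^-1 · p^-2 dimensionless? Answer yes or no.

Sum the exponent of each base dimension across the product:
  M: [R_g]_M + [M_w]_M + [k]_M − [h]_M − 2·[p]_M = (1) + (1) + (1) − (1) − 2·(1) = 0
  L: [R_g]_L + [M_w]_L + [k]_L − [h]_L − 2·[p]_L = (2) + (0) + (1) − (0) − 2·(-1) = 5
  T: [R_g]_T + [M_w]_T + [k]_T − [h]_T − 2·[p]_T = (-2) + (0) + (-3) − (-3) − 2·(-2) = 2
  Θ: [R_g]_Θ + [M_w]_Θ + [k]_Θ − [h]_Θ − 2·[p]_Θ = (-1) + (0) + (-1) − (-1) − 2·(0) = -1
  N: [R_g]_N + [M_w]_N + [k]_N − [h]_N − 2·[p]_N = (-1) + (-1) + (0) − (0) − 2·(0) = -2
Net dimensions [L⁵ T² Θ⁻¹ N⁻²] ≠ [1] — not dimensionless.

no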